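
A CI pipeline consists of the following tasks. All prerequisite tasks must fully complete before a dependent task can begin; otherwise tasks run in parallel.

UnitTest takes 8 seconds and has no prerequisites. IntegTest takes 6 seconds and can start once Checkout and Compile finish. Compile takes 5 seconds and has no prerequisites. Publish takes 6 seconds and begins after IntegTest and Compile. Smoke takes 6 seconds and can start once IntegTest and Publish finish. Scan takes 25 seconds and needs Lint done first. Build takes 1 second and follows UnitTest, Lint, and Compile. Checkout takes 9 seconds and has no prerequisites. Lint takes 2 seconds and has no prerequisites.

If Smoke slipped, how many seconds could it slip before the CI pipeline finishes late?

0

Critical path: Checkout→IntegTest→Publish→Smoke = 9+6+6+6 = 27, so the finish is 27 seconds.
Longest path through Smoke: 27 seconds (earliest finish 27, latest finish 27).
So Smoke can slip 27 − 27 = 0 seconds.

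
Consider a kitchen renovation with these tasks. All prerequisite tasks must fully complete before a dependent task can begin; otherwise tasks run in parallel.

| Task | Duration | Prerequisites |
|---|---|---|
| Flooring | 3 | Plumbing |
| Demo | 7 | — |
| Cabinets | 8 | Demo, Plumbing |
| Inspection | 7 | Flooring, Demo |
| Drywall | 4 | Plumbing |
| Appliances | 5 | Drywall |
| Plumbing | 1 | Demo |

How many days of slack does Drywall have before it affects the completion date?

The longest chain is Demo→Plumbing→Flooring→Inspection = 7+1+3+7 = 18; overall finish 18 days.
The longest chain containing Drywall totals 17 days.
So Drywall can slip 13 − 12 = 1 day.

1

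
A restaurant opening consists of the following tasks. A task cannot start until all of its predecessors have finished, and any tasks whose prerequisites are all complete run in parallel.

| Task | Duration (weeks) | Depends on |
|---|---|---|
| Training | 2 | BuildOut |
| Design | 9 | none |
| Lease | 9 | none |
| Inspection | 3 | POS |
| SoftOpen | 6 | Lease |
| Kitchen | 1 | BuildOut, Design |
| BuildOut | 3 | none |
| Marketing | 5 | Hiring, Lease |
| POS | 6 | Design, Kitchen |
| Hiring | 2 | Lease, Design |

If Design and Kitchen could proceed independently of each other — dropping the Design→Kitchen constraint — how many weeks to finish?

With the dependency in place, Design→Kitchen→POS→Inspection = 9+1+6+3 = 19 sets the finish at 19 weeks.
Without Design→Kitchen, Kitchen's earliest start moves from 9 to 3.
The longest chain is now Design→POS→Inspection = 9+6+3 = 18, so the job takes 18 weeks.

18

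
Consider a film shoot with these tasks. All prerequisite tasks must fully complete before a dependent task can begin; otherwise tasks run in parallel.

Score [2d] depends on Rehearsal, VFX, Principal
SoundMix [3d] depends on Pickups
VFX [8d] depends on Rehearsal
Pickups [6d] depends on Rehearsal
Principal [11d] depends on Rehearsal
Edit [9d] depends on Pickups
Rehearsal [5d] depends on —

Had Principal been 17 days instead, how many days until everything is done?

24

Critical path before the change: Rehearsal→Pickups→Edit = 5+6+9 = 20 giving 20 days.
Principal is off the critical path — its longest chain is 18 days, giving 2 of slack.
New critical path: Rehearsal→Principal→Score = 5+17+2 = 24 ⇒ 24 days.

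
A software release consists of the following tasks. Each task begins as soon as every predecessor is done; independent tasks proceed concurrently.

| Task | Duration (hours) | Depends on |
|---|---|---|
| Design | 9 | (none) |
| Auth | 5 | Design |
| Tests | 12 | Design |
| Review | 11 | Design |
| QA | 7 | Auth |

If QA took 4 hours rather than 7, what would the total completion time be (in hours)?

The binding path is Design→Auth→QA = 9+5+7 = 21; finish at 21 hours.
QA is on the critical path; changing it to 4 makes that path 18 hours.
New critical path: Design→Tests = 9+12 = 21 ⇒ 21 hours.

21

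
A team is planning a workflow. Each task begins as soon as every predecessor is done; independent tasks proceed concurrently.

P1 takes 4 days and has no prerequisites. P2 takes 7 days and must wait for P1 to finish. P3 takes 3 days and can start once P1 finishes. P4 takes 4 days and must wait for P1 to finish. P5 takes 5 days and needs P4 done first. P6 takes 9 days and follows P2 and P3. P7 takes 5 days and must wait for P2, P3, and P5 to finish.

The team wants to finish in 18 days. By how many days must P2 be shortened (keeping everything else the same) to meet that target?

2

Current finish: 20 days; target: 18.
P2 is on every critical path, so each day cut from P2 cuts the finish by one (this holds down to a finish of 18).
Need 20 − 18 = 2 days off P2 → P2 becomes 5 days, finish becomes 18.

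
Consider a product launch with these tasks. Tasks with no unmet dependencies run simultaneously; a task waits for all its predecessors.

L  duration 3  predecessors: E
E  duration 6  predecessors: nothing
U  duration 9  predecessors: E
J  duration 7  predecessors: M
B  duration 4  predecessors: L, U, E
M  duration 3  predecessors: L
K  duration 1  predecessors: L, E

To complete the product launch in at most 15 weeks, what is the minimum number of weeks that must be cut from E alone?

Current finish: 19 weeks; target: 15.
E is on every critical path, so each week cut from E cuts the finish by one (this holds down to a finish of 14).
Need 19 − 15 = 4 weeks off E → E becomes 2 weeks, finish becomes 15.

4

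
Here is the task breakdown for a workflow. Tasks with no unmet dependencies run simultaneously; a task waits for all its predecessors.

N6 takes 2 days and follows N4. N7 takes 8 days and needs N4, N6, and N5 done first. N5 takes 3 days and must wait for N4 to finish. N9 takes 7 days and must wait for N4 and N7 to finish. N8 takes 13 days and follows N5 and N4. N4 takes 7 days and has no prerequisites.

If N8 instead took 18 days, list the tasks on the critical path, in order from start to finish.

N4, N5, N8

Baseline: N4→N5→N7→N9 = 7+3+8+7 = 25 → 25 days.
The longest path through N8 is only 23 days, so N8 has float 2.
The binding chain switches to N4→N5→N8 = 7+3+18 = 28; finish 28 days.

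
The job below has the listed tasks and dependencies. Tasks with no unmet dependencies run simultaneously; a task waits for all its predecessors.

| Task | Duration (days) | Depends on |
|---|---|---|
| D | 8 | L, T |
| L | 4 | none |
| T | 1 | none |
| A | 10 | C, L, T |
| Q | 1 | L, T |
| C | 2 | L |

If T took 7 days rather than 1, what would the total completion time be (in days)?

17

Actual critical path: L→C→A = 4+2+10 = 16 ⇒ 16 days.
T is off the critical path — its longest chain is 11 days, giving 5 of slack.
The binding chain switches to T→A = 7+10 = 17; finish 17 days.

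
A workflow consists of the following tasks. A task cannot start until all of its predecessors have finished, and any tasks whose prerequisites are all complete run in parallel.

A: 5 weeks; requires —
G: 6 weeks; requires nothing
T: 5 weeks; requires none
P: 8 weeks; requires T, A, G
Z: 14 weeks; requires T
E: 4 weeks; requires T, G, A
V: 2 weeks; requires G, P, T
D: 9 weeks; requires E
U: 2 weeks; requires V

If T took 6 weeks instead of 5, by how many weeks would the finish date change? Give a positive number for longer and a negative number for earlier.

1

The binding path is T→Z = 5+14 = 19; finish at 19 weeks.
T is on the critical path; changing it to 6 makes that path 20 weeks.
No other chain overtakes it, so the finish is 20 weeks.
Change in finish: 20 − 19 = +1 weeks.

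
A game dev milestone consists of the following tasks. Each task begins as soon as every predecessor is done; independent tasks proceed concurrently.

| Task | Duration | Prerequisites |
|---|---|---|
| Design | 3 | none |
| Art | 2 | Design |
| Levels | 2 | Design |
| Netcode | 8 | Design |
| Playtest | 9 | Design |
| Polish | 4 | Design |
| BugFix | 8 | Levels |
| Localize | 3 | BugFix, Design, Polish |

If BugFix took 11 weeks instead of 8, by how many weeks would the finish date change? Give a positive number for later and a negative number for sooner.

3

Critical path before the change: Design→Levels→BugFix→Localize = 3+2+8+3 = 16 giving 16 weeks.
BugFix lies on that path, so at 11 weeks the path becomes 19 weeks.
The critical path is still Design→Levels→BugFix→Localize; finish is now 19 weeks.
Change in finish: 19 − 16 = +3 weeks.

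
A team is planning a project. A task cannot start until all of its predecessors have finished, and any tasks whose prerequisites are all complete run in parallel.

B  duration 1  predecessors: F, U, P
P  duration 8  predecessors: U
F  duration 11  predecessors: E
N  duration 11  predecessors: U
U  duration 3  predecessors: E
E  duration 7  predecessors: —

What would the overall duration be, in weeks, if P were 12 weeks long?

The binding path is E→U→N = 7+3+11 = 21; finish at 21 weeks.
P is off the critical path — its longest chain is 19 weeks, giving 2 of slack.
The binding chain switches to E→U→P→B = 7+3+12+1 = 23; finish 23 weeks.

23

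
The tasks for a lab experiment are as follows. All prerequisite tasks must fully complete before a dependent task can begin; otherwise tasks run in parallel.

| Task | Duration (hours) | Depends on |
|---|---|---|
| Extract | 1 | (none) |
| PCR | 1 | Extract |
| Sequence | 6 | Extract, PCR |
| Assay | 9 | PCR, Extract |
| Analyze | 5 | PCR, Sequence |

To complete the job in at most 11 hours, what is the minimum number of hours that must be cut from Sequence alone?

Current finish: 13 hours; target: 11.
Sequence is on every critical path, so each hour cut from Sequence cuts the finish by one (this holds down to a finish of 11).
Need 13 − 11 = 2 hours off Sequence → Sequence becomes 4 hours, finish becomes 11.

2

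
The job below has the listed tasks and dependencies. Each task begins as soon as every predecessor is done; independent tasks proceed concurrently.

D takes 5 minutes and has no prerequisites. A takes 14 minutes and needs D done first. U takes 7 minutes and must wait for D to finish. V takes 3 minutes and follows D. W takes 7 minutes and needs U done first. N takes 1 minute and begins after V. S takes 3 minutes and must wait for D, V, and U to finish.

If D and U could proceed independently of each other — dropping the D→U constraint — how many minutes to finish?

Original critical path: D→A = 5+14 = 19 ⇒ 19 minutes.
Without D→U, U's earliest start moves from 5 to 0.
The longest chain is now D→A = 5+14 = 19, so the schedule takes 19 minutes.

19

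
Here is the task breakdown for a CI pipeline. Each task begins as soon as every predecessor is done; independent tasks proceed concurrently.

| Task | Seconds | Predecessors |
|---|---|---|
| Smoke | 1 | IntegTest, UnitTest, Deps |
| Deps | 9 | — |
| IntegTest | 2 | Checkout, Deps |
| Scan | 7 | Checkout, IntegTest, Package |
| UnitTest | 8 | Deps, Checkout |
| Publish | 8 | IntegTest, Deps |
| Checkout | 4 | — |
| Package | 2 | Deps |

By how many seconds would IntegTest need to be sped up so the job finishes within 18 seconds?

1

Current finish: 19 seconds; target: 18.
IntegTest is on every critical path, so each second cut from IntegTest cuts the finish by one (this holds down to a finish of 18).
Need 19 − 18 = 1 second off IntegTest → IntegTest becomes 1 second, finish becomes 18.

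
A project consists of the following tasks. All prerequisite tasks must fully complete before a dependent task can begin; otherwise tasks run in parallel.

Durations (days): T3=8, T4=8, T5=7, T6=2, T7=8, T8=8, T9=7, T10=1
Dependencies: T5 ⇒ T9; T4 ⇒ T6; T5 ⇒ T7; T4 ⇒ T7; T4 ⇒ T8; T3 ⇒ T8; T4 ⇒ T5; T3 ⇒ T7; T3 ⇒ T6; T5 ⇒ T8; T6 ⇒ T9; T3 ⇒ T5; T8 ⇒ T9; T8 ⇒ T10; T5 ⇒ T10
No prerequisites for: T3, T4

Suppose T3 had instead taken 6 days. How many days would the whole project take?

As given, the longest chain is T3→T5→T8→T9 = 8+7+8+7 = 30, so the finish is 30 days.
Since T3 is critical, the -2 change carries straight to that chain (now 28 days).
Now T4→T5→T8→T9 = 8+7+8+7 = 30 is longest, so the finish becomes 30 days.

30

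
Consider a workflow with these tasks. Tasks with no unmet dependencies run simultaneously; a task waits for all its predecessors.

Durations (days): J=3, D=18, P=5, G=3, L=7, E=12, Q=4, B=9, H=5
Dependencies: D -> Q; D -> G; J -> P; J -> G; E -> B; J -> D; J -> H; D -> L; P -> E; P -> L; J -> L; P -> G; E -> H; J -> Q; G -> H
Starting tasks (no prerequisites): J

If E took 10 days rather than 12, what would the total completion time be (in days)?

29

Baseline: J→P→E→B = 3+5+12+9 = 29 → 29 days.
Since E is critical, the -2 change carries straight to that chain (now 27 days).
The binding chain switches to J→D→G→H = 3+18+3+5 = 29; finish 29 days.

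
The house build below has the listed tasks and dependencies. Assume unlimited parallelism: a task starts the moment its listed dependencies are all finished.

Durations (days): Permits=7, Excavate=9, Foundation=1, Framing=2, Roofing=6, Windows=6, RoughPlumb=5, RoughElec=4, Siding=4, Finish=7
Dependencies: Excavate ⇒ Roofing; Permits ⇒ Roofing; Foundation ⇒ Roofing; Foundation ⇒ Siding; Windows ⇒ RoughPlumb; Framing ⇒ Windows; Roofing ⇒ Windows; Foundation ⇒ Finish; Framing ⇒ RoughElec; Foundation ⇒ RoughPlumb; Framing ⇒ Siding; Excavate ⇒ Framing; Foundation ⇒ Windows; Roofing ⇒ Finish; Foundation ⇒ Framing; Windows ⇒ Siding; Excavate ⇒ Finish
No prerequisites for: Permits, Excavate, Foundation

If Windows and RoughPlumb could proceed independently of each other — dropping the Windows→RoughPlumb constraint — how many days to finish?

With the dependency in place, Excavate→Roofing→Windows→RoughPlumb = 9+6+6+5 = 26 sets the finish at 26 days.
Without Windows→RoughPlumb, RoughPlumb's earliest start moves from 21 to 1.
The longest chain is now Excavate→Roofing→Windows→Siding = 9+6+6+4 = 25, so the plan takes 25 days.

25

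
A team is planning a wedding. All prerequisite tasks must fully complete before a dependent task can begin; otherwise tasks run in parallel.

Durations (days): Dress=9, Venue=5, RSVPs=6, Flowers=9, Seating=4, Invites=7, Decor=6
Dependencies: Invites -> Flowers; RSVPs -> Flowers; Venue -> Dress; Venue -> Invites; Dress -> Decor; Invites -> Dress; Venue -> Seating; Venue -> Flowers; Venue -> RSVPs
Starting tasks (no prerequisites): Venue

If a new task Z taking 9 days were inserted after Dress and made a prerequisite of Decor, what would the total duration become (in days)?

Originally the job takes 27 days.
With Z inserted, Decor now waits for max(Dress, Z).
New critical path: Venue→Invites→Dress→Z→Decor = 5+7+9+9+6 = 36 ⇒ 36 days.

36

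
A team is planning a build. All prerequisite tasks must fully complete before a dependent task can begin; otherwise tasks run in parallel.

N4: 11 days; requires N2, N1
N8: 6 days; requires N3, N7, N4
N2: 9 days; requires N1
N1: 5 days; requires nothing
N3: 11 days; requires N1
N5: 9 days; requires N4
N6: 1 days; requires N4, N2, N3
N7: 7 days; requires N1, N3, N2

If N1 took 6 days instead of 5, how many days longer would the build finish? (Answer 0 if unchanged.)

1

As given, the longest chain is N1→N2→N4→N5 = 5+9+11+9 = 34, so the finish is 34 days.
N1 is on the critical path; changing it to 6 makes that path 35 days.
That remains the longest chain; total 35 days.
Change in finish: 35 − 34 = +1 days.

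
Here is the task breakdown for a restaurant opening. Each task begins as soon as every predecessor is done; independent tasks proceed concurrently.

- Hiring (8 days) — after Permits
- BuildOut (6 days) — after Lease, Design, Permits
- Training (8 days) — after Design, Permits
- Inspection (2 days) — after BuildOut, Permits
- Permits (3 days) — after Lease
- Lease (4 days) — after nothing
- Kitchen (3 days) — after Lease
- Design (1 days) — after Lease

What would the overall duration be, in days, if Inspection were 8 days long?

Actual critical path: Lease→Permits→BuildOut→Inspection = 4+3+6+2 = 15 ⇒ 15 days.
Inspection is on the critical path; changing it to 8 makes that path 21 days.
No other chain overtakes it, so the finish is 21 days.

21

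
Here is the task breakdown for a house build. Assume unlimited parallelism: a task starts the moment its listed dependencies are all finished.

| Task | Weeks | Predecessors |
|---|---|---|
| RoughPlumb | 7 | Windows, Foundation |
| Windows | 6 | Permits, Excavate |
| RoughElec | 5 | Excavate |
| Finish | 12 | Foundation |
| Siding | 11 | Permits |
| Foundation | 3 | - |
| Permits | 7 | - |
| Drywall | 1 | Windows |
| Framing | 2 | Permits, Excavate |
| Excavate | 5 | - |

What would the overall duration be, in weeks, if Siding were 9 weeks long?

Baseline: Permits→Windows→RoughPlumb = 7+6+7 = 20 → 20 weeks.
Siding has 2 weeks of float (longest path through it is 18).
That remains the longest chain; total 20 weeks.

20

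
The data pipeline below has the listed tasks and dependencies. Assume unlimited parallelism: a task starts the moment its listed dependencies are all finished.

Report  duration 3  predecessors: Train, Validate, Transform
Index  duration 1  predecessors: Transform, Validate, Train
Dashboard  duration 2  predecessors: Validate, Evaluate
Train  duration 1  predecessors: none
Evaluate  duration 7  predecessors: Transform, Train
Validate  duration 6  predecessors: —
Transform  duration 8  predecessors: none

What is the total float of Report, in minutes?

6

Transform→Evaluate→Dashboard = 8+7+2 = 17 sets the makespan at 17 minutes.
Report finishes as early as 11 and must finish by 17.
So Report can slip 17 − 11 = 6 minutes.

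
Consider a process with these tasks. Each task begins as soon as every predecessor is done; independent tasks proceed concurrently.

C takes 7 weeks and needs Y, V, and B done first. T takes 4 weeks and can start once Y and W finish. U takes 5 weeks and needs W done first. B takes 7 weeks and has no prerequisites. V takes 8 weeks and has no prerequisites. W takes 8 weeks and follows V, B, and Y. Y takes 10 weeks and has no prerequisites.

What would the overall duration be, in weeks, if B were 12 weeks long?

The binding path is Y→W→U = 10+8+5 = 23; finish at 23 weeks.
B has 3 weeks of float (longest path through it is 20).
The binding chain switches to B→W→U = 12+8+5 = 25; finish 25 weeks.

25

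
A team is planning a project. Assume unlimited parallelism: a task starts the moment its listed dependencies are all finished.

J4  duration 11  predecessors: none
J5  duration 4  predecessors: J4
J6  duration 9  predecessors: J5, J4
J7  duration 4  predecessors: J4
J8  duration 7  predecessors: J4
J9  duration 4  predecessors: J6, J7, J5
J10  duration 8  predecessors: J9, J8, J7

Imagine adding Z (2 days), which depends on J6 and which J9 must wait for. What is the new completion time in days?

Originally the project takes 36 days.
With Z inserted, J9 now waits for max(J6, J7, J5, Z).
New critical path: J4→J5→J6→Z→J9→J10 = 11+4+9+2+4+8 = 38 ⇒ 38 days.

38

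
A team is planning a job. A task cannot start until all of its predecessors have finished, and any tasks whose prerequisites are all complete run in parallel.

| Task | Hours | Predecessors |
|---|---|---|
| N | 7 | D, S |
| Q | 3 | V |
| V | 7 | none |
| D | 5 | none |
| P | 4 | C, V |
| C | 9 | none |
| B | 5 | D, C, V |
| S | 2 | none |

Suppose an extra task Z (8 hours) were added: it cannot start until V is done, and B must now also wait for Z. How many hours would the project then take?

20

Originally the project takes 14 hours.
With Z inserted, B now waits for max(D, C, V, Z).
New critical path: V→Z→B = 7+8+5 = 20 ⇒ 20 hours.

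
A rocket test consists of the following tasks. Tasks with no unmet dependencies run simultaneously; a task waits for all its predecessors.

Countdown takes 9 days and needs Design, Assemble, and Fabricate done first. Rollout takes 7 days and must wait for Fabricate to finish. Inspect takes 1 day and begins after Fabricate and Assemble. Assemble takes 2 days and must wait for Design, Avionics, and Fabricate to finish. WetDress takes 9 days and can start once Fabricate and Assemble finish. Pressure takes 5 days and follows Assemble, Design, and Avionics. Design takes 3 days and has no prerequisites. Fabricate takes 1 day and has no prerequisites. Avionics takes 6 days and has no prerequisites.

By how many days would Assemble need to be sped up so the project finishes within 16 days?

1

Current finish: 17 days; target: 16.
Assemble is on every critical path, so each day cut from Assemble cuts the finish by one (this holds down to a finish of 16).
Need 17 − 16 = 1 day off Assemble → Assemble becomes 1 day, finish becomes 16.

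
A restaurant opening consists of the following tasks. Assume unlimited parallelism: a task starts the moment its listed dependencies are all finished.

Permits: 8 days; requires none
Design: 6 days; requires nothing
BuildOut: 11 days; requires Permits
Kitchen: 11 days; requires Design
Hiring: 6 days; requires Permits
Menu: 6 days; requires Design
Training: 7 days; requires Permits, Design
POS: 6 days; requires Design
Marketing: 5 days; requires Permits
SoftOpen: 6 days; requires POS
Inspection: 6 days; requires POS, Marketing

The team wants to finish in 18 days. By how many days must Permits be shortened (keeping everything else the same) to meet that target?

1

Current finish: 19 days; target: 18.
Permits is on every critical path, so each day cut from Permits cuts the finish by one (this holds down to a finish of 18).
Need 19 − 18 = 1 day off Permits → Permits becomes 7 days, finish becomes 18.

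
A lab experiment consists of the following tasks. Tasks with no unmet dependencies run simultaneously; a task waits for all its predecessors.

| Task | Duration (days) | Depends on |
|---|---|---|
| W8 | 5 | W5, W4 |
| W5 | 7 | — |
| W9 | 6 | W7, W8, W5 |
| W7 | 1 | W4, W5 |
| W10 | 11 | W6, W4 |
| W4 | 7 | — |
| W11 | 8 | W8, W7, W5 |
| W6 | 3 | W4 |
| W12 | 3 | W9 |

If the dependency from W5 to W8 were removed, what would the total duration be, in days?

Original critical path: W4→W6→W10 = 7+3+11 = 21 ⇒ 21 days.
Dropping W5→W8 doesn't change W8's earliest start (7); another predecessor still binds.
The longest chain is now W4→W6→W10 = 7+3+11 = 21, so the plan takes 21 days.

21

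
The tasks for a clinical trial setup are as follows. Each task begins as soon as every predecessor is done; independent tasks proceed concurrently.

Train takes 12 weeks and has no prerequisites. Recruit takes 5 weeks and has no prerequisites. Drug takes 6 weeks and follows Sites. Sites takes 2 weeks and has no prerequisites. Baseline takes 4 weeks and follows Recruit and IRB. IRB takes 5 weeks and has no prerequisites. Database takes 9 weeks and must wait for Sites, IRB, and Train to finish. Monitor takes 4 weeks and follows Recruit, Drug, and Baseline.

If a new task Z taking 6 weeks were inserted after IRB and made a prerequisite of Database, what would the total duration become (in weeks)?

Originally the job takes 21 weeks.
With Z inserted, Database now waits for max(Sites, IRB, Train, Z).
New critical path: Train→Database = 12+9 = 21 ⇒ 21 weeks.

21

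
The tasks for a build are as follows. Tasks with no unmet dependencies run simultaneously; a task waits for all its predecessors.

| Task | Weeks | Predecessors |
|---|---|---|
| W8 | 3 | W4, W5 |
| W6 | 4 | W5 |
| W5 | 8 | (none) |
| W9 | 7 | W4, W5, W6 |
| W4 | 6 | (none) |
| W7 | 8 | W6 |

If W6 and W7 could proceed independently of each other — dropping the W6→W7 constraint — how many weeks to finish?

Before: longest chain W5→W6→W7 = 8+4+8 = 20, finish 20.
Without W6→W7, W7's earliest start moves from 12 to 0.
The longest chain is now W5→W6→W9 = 8+4+7 = 19, so the schedule takes 19 weeks.

19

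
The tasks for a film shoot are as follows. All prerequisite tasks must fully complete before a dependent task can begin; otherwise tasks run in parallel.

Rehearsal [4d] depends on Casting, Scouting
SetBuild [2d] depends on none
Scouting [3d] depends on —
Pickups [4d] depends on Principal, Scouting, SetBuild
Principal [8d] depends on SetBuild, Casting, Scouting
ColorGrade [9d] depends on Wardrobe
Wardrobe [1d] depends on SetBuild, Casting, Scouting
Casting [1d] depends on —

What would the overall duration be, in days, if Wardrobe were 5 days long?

The binding path is Scouting→Principal→Pickups = 3+8+4 = 15; finish at 15 days.
Wardrobe has 2 days of float (longest path through it is 13).
New critical path: Scouting→Wardrobe→ColorGrade = 3+5+9 = 17 ⇒ 17 days.

17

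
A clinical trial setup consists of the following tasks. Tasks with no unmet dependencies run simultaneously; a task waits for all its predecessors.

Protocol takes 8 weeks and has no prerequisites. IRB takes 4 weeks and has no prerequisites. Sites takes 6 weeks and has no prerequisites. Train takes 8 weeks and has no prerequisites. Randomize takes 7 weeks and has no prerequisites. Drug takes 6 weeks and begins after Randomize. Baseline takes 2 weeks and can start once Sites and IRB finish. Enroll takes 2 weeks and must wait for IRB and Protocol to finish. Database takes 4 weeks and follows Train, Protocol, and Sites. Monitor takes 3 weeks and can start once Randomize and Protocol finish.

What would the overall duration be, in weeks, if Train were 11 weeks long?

Critical path before the change: Randomize→Drug = 7+6 = 13 giving 13 weeks.
The longest path through Train is only 12 weeks, so Train has float 1.
The binding chain switches to Train→Database = 11+4 = 15; finish 15 weeks.

15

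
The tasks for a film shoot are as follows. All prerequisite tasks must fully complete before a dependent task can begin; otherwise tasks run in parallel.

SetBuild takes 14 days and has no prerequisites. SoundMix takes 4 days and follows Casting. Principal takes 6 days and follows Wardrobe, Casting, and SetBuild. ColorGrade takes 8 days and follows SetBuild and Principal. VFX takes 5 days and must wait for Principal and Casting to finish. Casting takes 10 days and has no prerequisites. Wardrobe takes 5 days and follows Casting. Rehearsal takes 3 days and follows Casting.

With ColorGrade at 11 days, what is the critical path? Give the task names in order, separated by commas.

Casting, Wardrobe, Principal, ColorGrade

The binding path is Casting→Wardrobe→Principal→ColorGrade = 10+5+6+8 = 29; finish at 29 days.
ColorGrade lies on that path, so at 11 days the path becomes 32 days.
The critical path is still Casting→Wardrobe→Principal→ColorGrade; finish is now 32 days.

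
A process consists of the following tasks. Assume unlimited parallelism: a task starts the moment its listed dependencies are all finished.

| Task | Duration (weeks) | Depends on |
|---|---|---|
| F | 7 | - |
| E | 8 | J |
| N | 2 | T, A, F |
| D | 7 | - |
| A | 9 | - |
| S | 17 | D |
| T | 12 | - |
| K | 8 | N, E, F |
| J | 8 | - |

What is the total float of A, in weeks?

5

The longest chain is J→E→K = 8+8+8 = 24; overall finish 24 weeks.
Longest path through A: 19 weeks (earliest finish 9, latest finish 14).
Slack of A = 5 − 0 = 5 weeks.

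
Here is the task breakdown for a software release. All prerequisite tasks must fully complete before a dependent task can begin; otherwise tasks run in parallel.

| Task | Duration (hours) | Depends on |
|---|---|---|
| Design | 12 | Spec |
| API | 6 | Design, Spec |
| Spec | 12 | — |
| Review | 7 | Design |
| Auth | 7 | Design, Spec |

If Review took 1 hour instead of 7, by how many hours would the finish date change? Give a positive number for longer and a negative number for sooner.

Baseline: Spec→Design→Review = 12+12+7 = 31 → 31 hours.
Review is on the critical path; changing it to 1 makes that path 25 hours.
Now Spec→Design→Auth = 12+12+7 = 31 is longest, so the finish becomes 31 hours.
Change in finish: 31 − 31 = +0 hours.

0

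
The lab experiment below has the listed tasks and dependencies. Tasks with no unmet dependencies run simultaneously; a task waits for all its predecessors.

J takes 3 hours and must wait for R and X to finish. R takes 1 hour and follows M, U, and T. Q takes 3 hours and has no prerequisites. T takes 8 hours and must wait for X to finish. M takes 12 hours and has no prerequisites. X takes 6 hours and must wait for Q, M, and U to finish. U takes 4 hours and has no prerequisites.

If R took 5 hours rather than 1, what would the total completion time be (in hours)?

34

Actual critical path: M→X→T→R→J = 12+6+8+1+3 = 30 ⇒ 30 hours.
R is on the critical path; changing it to 5 makes that path 34 hours.
No other chain overtakes it, so the finish is 34 hours.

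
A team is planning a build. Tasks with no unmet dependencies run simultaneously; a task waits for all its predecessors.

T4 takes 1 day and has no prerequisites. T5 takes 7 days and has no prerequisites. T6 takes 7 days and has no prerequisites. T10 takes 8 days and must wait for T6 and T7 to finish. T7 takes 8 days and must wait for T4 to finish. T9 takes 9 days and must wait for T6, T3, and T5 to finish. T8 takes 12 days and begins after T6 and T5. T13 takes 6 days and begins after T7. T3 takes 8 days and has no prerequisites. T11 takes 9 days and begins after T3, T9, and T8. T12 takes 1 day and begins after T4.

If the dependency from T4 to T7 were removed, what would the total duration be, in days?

Original critical path: T5→T8→T11 = 7+12+9 = 28 ⇒ 28 days.
Without T4→T7, T7's earliest start moves from 1 to 0.
The longest chain is now T5→T8→T11 = 7+12+9 = 28, so the build takes 28 days.

28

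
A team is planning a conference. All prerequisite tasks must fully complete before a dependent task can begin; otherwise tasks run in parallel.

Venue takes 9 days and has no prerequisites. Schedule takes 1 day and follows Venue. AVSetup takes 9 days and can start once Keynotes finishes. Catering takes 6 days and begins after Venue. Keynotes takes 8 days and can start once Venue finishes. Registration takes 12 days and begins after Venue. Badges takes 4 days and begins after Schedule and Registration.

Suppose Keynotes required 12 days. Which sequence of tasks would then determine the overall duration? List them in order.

Venue, Keynotes, AVSetup

The binding path is Venue→Keynotes→AVSetup = 9+8+9 = 26; finish at 26 days.
Since Keynotes is critical, the +4 change carries straight to that chain (now 30 days).
That remains the longest chain; total 30 days.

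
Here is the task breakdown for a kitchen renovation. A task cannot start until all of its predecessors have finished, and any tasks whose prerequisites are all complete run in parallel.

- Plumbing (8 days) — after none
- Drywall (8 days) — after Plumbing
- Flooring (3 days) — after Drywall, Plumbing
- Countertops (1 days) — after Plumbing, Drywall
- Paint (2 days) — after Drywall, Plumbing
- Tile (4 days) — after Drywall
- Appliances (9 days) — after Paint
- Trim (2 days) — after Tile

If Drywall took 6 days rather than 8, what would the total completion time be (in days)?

25

Critical path before the change: Plumbing→Drywall→Paint→Appliances = 8+8+2+9 = 27 giving 27 days.
Since Drywall is critical, the -2 change carries straight to that chain (now 25 days).
The critical path is still Plumbing→Drywall→Paint→Appliances; finish is now 25 days.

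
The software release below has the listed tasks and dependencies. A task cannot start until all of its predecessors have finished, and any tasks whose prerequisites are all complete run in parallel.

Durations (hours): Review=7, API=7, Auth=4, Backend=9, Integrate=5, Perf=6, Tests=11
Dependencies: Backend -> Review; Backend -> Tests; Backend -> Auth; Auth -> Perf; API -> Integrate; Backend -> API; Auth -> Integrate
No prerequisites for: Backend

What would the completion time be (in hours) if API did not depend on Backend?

20

Original critical path: Backend→API→Integrate = 9+7+5 = 21 ⇒ 21 hours.
Without Backend→API, API's earliest start moves from 9 to 0.
The longest chain is now Backend→Tests = 9+11 = 20, so the job takes 20 hours.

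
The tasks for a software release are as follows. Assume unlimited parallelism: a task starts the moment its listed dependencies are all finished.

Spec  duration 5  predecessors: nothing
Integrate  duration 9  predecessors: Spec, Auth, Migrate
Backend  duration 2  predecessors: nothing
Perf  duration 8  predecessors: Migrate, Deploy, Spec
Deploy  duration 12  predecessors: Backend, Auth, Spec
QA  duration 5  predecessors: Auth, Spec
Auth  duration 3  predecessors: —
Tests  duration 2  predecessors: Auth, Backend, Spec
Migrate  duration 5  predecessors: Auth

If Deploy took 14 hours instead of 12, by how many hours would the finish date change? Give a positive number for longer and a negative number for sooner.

The binding path is Spec→Deploy→Perf = 5+12+8 = 25; finish at 25 hours.
Since Deploy is critical, the +2 change carries straight to that chain (now 27 hours).
That remains the longest chain; total 27 hours.
Change in finish: 27 − 25 = +2 hours.

2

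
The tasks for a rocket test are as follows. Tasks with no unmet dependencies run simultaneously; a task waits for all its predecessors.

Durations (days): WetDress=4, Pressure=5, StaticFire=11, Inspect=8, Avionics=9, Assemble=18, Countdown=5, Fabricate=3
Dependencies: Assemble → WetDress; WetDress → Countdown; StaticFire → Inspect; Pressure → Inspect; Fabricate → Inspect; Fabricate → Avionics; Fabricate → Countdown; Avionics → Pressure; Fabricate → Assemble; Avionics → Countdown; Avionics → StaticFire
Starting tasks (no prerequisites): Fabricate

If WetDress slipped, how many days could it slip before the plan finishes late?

Critical path: Fabricate→Avionics→StaticFire→Inspect = 3+9+11+8 = 31, so the finish is 31 days.
Longest path through WetDress: 30 days (earliest finish 25, latest finish 26).
Float = 31 − 30 = 1.

1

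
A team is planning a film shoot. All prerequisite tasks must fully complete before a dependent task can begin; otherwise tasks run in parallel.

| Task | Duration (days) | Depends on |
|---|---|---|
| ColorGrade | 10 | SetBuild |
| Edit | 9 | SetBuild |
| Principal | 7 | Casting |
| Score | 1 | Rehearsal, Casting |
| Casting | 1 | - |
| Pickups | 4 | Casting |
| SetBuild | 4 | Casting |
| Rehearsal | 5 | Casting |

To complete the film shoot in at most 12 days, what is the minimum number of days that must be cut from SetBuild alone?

3

Current finish: 15 days; target: 12.
SetBuild is on every critical path, so each day cut from SetBuild cuts the finish by one (this holds down to a finish of 12).
Need 15 − 12 = 3 days off SetBuild → SetBuild becomes 1 day, finish becomes 12.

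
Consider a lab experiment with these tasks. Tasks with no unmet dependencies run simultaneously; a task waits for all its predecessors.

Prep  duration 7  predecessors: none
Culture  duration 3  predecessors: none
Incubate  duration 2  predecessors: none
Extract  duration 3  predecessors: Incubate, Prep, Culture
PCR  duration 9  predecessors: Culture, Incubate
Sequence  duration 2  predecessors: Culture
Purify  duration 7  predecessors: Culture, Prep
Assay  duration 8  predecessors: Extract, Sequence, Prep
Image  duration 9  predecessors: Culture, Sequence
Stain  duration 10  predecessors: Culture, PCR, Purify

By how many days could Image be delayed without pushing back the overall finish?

The longest chain is Prep→Purify→Stain = 7+7+10 = 24; overall finish 24 days.
Image finishes as early as 14 and must finish by 24.
Slack of Image = 15 − 5 = 10 days.

10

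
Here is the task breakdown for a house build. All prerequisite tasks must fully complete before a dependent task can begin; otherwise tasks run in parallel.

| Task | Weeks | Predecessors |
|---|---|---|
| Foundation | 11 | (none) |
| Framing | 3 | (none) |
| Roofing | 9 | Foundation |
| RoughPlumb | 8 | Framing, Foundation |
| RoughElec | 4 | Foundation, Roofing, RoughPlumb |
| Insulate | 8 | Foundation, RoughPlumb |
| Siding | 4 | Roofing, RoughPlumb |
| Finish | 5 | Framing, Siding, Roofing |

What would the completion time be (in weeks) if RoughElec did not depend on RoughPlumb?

29

Before: longest chain Foundation→Roofing→Siding→Finish = 11+9+4+5 = 29, finish 29.
Dropping RoughPlumb→RoughElec doesn't change RoughElec's earliest start (20); another predecessor still binds.
New critical path: Foundation→Roofing→Siding→Finish = 11+9+4+5 = 29 ⇒ 29 weeks.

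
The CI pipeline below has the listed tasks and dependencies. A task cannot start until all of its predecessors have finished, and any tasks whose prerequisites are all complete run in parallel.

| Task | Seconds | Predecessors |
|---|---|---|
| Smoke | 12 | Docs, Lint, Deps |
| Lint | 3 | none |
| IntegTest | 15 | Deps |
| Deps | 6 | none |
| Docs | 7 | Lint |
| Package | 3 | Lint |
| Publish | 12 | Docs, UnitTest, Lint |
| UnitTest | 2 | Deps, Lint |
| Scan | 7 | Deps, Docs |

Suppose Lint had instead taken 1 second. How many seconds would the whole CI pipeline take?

The binding path is Lint→Docs→Publish = 3+7+12 = 22; finish at 22 seconds.
Lint is on the critical path; changing it to 1 makes that path 20 seconds.
The binding chain switches to Deps→IntegTest = 6+15 = 21; finish 21 seconds.

21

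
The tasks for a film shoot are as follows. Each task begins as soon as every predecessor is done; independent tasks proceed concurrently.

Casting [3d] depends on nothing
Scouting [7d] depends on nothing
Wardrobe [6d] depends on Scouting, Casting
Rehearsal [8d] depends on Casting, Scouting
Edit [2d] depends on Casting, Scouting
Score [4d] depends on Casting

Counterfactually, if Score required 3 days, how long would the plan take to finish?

As given, the longest chain is Scouting→Rehearsal = 7+8 = 15, so the finish is 15 days.
Score has 8 days of float (longest path through it is 7).
That remains the longest chain; total 15 days.

15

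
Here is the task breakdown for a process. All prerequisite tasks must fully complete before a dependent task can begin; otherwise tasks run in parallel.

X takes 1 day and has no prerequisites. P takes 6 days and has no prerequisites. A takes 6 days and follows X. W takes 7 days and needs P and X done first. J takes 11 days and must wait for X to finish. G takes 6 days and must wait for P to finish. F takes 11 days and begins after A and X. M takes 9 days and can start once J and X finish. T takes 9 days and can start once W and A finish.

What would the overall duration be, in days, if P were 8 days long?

24

Baseline: P→W→T = 6+7+9 = 22 → 22 days.
P lies on that path, so at 8 days the path becomes 24 days.
No other chain overtakes it, so the finish is 24 days.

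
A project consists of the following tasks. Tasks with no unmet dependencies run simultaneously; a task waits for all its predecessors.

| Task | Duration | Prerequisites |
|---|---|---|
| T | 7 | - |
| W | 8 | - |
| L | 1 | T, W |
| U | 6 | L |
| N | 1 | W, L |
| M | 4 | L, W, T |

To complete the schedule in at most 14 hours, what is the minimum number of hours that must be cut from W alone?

1

Current finish: 15 hours; target: 14.
W is on every critical path, so each hour cut from W cuts the finish by one (this holds down to a finish of 14).
Need 15 − 14 = 1 hour off W → W becomes 7 hours, finish becomes 14.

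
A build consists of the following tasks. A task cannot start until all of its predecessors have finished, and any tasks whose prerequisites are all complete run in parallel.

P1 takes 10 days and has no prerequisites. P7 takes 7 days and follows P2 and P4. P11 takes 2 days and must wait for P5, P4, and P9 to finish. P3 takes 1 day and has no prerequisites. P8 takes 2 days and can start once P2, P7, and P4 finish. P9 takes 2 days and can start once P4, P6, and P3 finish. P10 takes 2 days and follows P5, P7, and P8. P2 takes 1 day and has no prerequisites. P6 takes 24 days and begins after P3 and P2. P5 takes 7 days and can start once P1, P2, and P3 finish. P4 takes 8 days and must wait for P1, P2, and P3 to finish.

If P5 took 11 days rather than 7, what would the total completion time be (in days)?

29

As given, the longest chain is P1→P4→P7→P8→P10 = 10+8+7+2+2 = 29, so the finish is 29 days.
P5 is off the critical path — its longest chain is 19 days, giving 10 of slack.
No other chain overtakes it, so the finish is 29 days.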